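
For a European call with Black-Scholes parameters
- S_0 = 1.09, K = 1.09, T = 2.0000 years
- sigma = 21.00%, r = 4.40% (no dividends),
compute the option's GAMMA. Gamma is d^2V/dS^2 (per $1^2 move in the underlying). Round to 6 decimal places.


d1 = 0.4448038371; d2 = 0.1478189890
phi(d1) = 0.3613660809; exp(-qT) = 1.0000000000; exp(-rT) = 0.9157608767
Gamma = exp(-qT) * phi(d1) / (S * sigma * sqrt(T)) = 1.0000000000 * 0.3613660809 / (1.0900 * 0.2100 * 1.4142135624) = 1.116315

Answer: Gamma = 1.116315


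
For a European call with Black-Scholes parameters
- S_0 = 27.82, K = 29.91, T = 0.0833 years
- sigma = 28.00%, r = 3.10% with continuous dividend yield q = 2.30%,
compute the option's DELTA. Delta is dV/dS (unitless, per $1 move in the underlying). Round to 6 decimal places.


Answer: Delta = 0.197920

Derivation:
d1 = -0.8477105927; d2 = -0.9285234629
phi(d1) = 0.2785256404; exp(-qT) = 0.9980859342; exp(-rT) = 0.9974210313
N(d1) = 0.1982995828
Delta = exp(-qT) * N(d1) = 0.9980859342 * 0.1982995828 = 0.197920


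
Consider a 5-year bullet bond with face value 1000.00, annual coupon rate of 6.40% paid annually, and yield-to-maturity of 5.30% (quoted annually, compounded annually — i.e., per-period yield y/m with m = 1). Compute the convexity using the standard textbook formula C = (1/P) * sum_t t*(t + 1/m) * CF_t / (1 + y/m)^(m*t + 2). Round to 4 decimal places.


Answer: Convexity = 23.0995

Derivation:
Coupon per period c = face * coupon_rate / m = 64.000000
Periods per year m = 1; per-period yield y/m = 0.053000
Number of cashflows N = 5
Cashflows (t years, CF_t, discount factor 1/(1+y/m)^(m*t), PV):
  t = 1.0000: CF_t = 64.000000, DF = 0.949668, PV = 60.778727
  t = 2.0000: CF_t = 64.000000, DF = 0.901869, PV = 57.719589
  t = 3.0000: CF_t = 64.000000, DF = 0.856475, PV = 54.814425
  t = 4.0000: CF_t = 64.000000, DF = 0.813367, PV = 52.055484
  t = 5.0000: CF_t = 1064.000000, DF = 0.772428, PV = 821.863649
Price P = sum_t PV_t = 1047.231874
Convexity numerator sum_t t*(t + 1/m) * CF_t / (1+y/m)^(m*t + 2):
  t = 1.0000: term = 109.628849
  t = 2.0000: term = 312.332904
  t = 3.0000: term = 593.224889
  t = 4.0000: term = 938.944111
  t = 5.0000: term = 22236.390099
Convexity = (1/P) * sum = 24190.520854 / 1047.231874 = 23.099489


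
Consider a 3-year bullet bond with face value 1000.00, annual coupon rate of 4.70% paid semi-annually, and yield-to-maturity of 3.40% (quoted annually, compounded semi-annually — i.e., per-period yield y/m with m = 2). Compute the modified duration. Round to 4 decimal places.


Coupon per period c = face * coupon_rate / m = 23.500000
Periods per year m = 2; per-period yield y/m = 0.017000
Number of cashflows N = 6
Cashflows (t years, CF_t, discount factor 1/(1+y/m)^(m*t), PV):
  t = 0.5000: CF_t = 23.500000, DF = 0.983284, PV = 23.107178
  t = 1.0000: CF_t = 23.500000, DF = 0.966848, PV = 22.720922
  t = 1.5000: CF_t = 23.500000, DF = 0.950686, PV = 22.341123
  t = 2.0000: CF_t = 23.500000, DF = 0.934795, PV = 21.967673
  t = 2.5000: CF_t = 23.500000, DF = 0.919169, PV = 21.600465
  t = 3.0000: CF_t = 1023.500000, DF = 0.903804, PV = 925.043444
Price P = sum_t PV_t = 1036.780805
First compute Macaulay numerator sum_t t * PV_t:
  t * PV_t at t = 0.5000: 11.553589
  t * PV_t at t = 1.0000: 22.720922
  t * PV_t at t = 1.5000: 33.511685
  t * PV_t at t = 2.0000: 43.935346
  t * PV_t at t = 2.5000: 54.001162
  t * PV_t at t = 3.0000: 2775.130331
Macaulay duration D = 2940.853035 / 1036.780805 = 2.836523
Modified duration = D / (1 + y/m) = 2.836523 / (1 + 0.017000) = 2.789109

Answer: Modified duration = 2.7891


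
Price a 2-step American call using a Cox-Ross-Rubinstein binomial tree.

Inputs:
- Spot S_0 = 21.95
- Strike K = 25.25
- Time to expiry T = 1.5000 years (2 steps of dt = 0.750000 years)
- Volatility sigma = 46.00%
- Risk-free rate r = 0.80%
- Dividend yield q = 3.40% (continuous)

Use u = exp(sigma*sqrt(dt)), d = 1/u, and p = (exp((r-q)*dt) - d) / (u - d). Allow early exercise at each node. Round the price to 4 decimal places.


Answer: Price = V(0,0) = 3.3112

Derivation:
dt = T/N = 0.750000
u = exp(sigma*sqrt(dt)) = 1.489398; d = 1/u = 0.671412
p = (exp((r-q)*dt) - d) / (u - d) = 0.378095
Discount per step: exp(-r*dt) = 0.994018
Stock lattice S(k, i) with i counting down-moves:
  k=0: S(0,0) = 21.9500
  k=1: S(1,0) = 32.6923; S(1,1) = 14.7375
  k=2: S(2,0) = 48.6918; S(2,1) = 21.9500; S(2,2) = 9.8949
Terminal payoffs V(N, i) = max(S_T - K, 0):
  V(2,0) = 23.441794; V(2,1) = 0.000000; V(2,2) = 0.000000
Backward induction: V(k, i) = exp(-r*dt) * [p * V(k+1, i) + (1-p) * V(k+1, i+1)]; then take max(V_cont, immediate exercise) for American.
  V(1,0) = exp(-r*dt) * [p*23.441794 + (1-p)*0.000000] = 8.810216; exercise = 7.442275; V(1,0) = max -> 8.810216
  V(1,1) = exp(-r*dt) * [p*0.000000 + (1-p)*0.000000] = 0.000000; exercise = 0.000000; V(1,1) = max -> 0.000000
  V(0,0) = exp(-r*dt) * [p*8.810216 + (1-p)*0.000000] = 3.311176; exercise = 0.000000; V(0,0) = max -> 3.311176


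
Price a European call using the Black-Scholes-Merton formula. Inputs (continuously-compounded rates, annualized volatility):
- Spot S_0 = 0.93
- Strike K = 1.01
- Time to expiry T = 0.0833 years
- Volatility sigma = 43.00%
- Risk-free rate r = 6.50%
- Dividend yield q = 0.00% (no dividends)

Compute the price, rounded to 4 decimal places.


Answer: Price = 0.0195

Derivation:
d1 = (ln(S/K) + (r - q + 0.5*sigma^2) * T) / (sigma * sqrt(T)) = -0.55924556
d2 = d1 - sigma * sqrt(T) = -0.68335104
exp(-rT) = 0.99460013; exp(-qT) = 1.00000000
C = S_0 * exp(-qT) * N(d1) - K * exp(-rT) * N(d2)
N(d1) = 0.28799707; N(d2) = 0.24719252
C = 0.9300 * 1.00000000 * 0.28799707 - 1.0100 * 0.99460013 * 0.24719252 = 0.0195


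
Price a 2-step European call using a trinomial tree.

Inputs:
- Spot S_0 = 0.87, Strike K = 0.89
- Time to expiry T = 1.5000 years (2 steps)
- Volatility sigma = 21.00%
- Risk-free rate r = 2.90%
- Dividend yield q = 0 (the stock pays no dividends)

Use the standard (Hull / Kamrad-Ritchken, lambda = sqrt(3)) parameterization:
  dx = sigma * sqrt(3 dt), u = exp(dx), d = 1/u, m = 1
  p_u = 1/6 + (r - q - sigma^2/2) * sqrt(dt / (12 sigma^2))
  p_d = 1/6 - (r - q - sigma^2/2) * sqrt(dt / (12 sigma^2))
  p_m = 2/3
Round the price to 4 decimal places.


Answer: Price = V(0,0) = 0.0893

Derivation:
dt = T/N = 0.750000; dx = sigma*sqrt(3*dt) = 0.315000
u = exp(dx) = 1.370259; d = 1/u = 0.729789
p_u = 0.174940, p_m = 0.666667, p_d = 0.158393
Discount per step: exp(-r*dt) = 0.978485
Stock lattice S(k, j) with j the centered position index:
  k=0: S(0,+0) = 0.8700
  k=1: S(1,-1) = 0.6349; S(1,+0) = 0.8700; S(1,+1) = 1.1921
  k=2: S(2,-2) = 0.4634; S(2,-1) = 0.6349; S(2,+0) = 0.8700; S(2,+1) = 1.1921; S(2,+2) = 1.6335
Terminal payoffs V(N, j) = max(S_T - K, 0):
  V(2,-2) = 0.000000; V(2,-1) = 0.000000; V(2,+0) = 0.000000; V(2,+1) = 0.302126; V(2,+2) = 0.743521
Backward induction: V(k, j) = exp(-r*dt) * [p_u * V(k+1, j+1) + p_m * V(k+1, j) + p_d * V(k+1, j-1)]
  V(1,-1) = exp(-r*dt) * [p_u*0.000000 + p_m*0.000000 + p_d*0.000000] = 0.000000
  V(1,+0) = exp(-r*dt) * [p_u*0.302126 + p_m*0.000000 + p_d*0.000000] = 0.051717
  V(1,+1) = exp(-r*dt) * [p_u*0.743521 + p_m*0.302126 + p_d*0.000000] = 0.324357
  V(0,+0) = exp(-r*dt) * [p_u*0.324357 + p_m*0.051717 + p_d*0.000000] = 0.089258


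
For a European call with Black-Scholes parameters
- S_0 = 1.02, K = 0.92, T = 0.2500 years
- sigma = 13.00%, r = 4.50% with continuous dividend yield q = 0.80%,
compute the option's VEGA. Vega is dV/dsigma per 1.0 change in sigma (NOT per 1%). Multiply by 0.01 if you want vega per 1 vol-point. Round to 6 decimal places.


d1 = 1.7622574805; d2 = 1.6972574805
phi(d1) = 0.0844399839; exp(-qT) = 0.9980019987; exp(-rT) = 0.9888130446
Vega = S * exp(-qT) * phi(d1) * sqrt(T) = 1.0200 * 0.9980019987 * 0.0844399839 * 0.5000000000 = 0.042978

Answer: Vega = 0.042978


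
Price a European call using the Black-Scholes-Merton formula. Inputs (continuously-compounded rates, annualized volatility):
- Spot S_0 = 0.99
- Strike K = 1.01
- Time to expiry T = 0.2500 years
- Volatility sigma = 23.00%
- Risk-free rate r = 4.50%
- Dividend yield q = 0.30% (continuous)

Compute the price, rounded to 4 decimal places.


d1 = (ln(S/K) + (r - q + 0.5*sigma^2) * T) / (sigma * sqrt(T)) = -0.02511449
d2 = d1 - sigma * sqrt(T) = -0.14011449
exp(-rT) = 0.98881304; exp(-qT) = 0.99925028
C = S_0 * exp(-qT) * N(d1) - K * exp(-rT) * N(d2)
N(d1) = 0.48998182; N(d2) = 0.44428476
C = 0.9900 * 0.99925028 * 0.48998182 - 1.0100 * 0.98881304 * 0.44428476 = 0.0410

Answer: Price = 0.0410


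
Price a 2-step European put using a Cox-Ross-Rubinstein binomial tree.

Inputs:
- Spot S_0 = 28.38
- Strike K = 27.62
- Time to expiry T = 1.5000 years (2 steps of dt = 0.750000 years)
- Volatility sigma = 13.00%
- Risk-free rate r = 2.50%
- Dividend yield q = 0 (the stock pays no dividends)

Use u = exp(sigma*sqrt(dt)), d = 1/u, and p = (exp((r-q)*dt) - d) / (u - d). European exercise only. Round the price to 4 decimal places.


dt = T/N = 0.750000
u = exp(sigma*sqrt(dt)) = 1.119165; d = 1/u = 0.893523
p = (exp((r-q)*dt) - d) / (u - d) = 0.555764
Discount per step: exp(-r*dt) = 0.981425
Stock lattice S(k, i) with i counting down-moves:
  k=0: S(0,0) = 28.3800
  k=1: S(1,0) = 31.7619; S(1,1) = 25.3582
  k=2: S(2,0) = 35.5468; S(2,1) = 28.3800; S(2,2) = 22.6581
Terminal payoffs V(N, i) = max(K - S_T, 0):
  V(2,0) = 0.000000; V(2,1) = 0.000000; V(2,2) = 4.961885
Backward induction: V(k, i) = exp(-r*dt) * [p * V(k+1, i) + (1-p) * V(k+1, i+1)].
  V(1,0) = exp(-r*dt) * [p*0.000000 + (1-p)*0.000000] = 0.000000
  V(1,1) = exp(-r*dt) * [p*0.000000 + (1-p)*4.961885] = 2.163304
  V(0,0) = exp(-r*dt) * [p*0.000000 + (1-p)*2.163304] = 0.943167

Answer: Price = V(0,0) = 0.9432


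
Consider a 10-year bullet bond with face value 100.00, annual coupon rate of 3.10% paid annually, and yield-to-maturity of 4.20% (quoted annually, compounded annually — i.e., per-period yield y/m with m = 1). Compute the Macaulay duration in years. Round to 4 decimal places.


Coupon per period c = face * coupon_rate / m = 3.100000
Periods per year m = 1; per-period yield y/m = 0.042000
Number of cashflows N = 10
Cashflows (t years, CF_t, discount factor 1/(1+y/m)^(m*t), PV):
  t = 1.0000: CF_t = 3.100000, DF = 0.959693, PV = 2.975048
  t = 2.0000: CF_t = 3.100000, DF = 0.921010, PV = 2.855132
  t = 3.0000: CF_t = 3.100000, DF = 0.883887, PV = 2.740050
  t = 4.0000: CF_t = 3.100000, DF = 0.848260, PV = 2.629607
  t = 5.0000: CF_t = 3.100000, DF = 0.814069, PV = 2.523615
  t = 6.0000: CF_t = 3.100000, DF = 0.781257, PV = 2.421895
  t = 7.0000: CF_t = 3.100000, DF = 0.749766, PV = 2.324276
  t = 8.0000: CF_t = 3.100000, DF = 0.719545, PV = 2.230591
  t = 9.0000: CF_t = 3.100000, DF = 0.690543, PV = 2.140682
  t = 10.0000: CF_t = 103.100000, DF = 0.662709, PV = 68.325289
Price P = sum_t PV_t = 91.166186
Macaulay numerator sum_t t * PV_t:
  t * PV_t at t = 1.0000: 2.975048
  t * PV_t at t = 2.0000: 5.710265
  t * PV_t at t = 3.0000: 8.220151
  t * PV_t at t = 4.0000: 10.518427
  t * PV_t at t = 5.0000: 12.618075
  t * PV_t at t = 6.0000: 14.531372
  t * PV_t at t = 7.0000: 16.269931
  t * PV_t at t = 8.0000: 17.844728
  t * PV_t at t = 9.0000: 19.266141
  t * PV_t at t = 10.0000: 683.252887
Macaulay duration D = (sum_t t * PV_t) / P = 791.207025 / 91.166186 = 8.678733

Answer: Macaulay duration = 8.6787 years


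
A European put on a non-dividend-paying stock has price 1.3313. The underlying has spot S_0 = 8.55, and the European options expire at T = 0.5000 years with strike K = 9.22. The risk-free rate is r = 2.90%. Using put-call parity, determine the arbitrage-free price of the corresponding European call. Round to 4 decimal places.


Put-call parity: C - P = S_0 * exp(-qT) - K * exp(-rT).
S_0 * exp(-qT) = 8.5500 * 1.00000000 = 8.55000000
K * exp(-rT) = 9.2200 * 0.98560462 = 9.08727458
C = P + S*exp(-qT) - K*exp(-rT)
C = 1.3313 + 8.55000000 - 9.08727458 = 0.7940

Answer: Call price = 0.7940


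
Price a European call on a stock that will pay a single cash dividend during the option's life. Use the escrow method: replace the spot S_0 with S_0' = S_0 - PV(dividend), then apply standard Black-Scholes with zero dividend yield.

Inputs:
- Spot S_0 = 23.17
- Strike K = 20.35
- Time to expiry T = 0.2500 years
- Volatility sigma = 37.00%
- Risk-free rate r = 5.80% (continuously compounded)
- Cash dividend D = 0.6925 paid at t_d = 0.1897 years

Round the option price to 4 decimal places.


PV(D) = D * exp(-r * t_d) = 0.6925 * 0.98905771 = 0.68492246
S_0' = S_0 - PV(D) = 23.1700 - 0.68492246 = 22.48507754
d1 = (ln(S_0'/K) + (r + sigma^2/2)*T) / (sigma*sqrt(T)) = 0.71018085
d2 = d1 - sigma*sqrt(T) = 0.52518085
exp(-rT) = 0.98560462
N(d1) = 0.76120400; N(d2) = 0.70027126
C = S_0' * N(d1) - K * exp(-rT) * N(d2) = 22.48507754 * 0.76120400 - 20.3500 * 0.98560462 * 0.70027126 = 3.0704

Answer: Price = 3.0704


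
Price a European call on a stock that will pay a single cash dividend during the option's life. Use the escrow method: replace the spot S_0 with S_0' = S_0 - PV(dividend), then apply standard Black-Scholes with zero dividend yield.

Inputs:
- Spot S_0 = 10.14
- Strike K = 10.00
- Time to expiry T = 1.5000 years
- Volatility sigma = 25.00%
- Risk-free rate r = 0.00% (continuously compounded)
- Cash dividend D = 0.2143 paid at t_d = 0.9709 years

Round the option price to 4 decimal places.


PV(D) = D * exp(-r * t_d) = 0.2143 * 1.00000000 = 0.21430000
S_0' = S_0 - PV(D) = 10.1400 - 0.21430000 = 9.92570000
d1 = (ln(S_0'/K) + (r + sigma^2/2)*T) / (sigma*sqrt(T)) = 0.12873623
d2 = d1 - sigma*sqrt(T) = -0.17744999
exp(-rT) = 1.00000000
N(d1) = 0.55121682; N(d2) = 0.42957747
C = S_0' * N(d1) - K * exp(-rT) * N(d2) = 9.92570000 * 0.55121682 - 10.0000 * 1.00000000 * 0.42957747 = 1.1754

Answer: Price = 1.1754


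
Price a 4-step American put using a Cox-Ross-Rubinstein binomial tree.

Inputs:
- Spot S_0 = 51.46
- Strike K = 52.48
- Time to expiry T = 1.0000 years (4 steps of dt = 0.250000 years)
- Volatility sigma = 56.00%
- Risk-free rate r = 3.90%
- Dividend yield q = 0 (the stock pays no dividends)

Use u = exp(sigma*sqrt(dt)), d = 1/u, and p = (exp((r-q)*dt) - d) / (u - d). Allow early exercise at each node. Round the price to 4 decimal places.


Answer: Price = V(0,0) = 10.6893

Derivation:
dt = T/N = 0.250000
u = exp(sigma*sqrt(dt)) = 1.323130; d = 1/u = 0.755784
p = (exp((r-q)*dt) - d) / (u - d) = 0.447723
Discount per step: exp(-r*dt) = 0.990297
Stock lattice S(k, i) with i counting down-moves:
  k=0: S(0,0) = 51.4600
  k=1: S(1,0) = 68.0883; S(1,1) = 38.8926
  k=2: S(2,0) = 90.0896; S(2,1) = 51.4600; S(2,2) = 29.3944
  k=3: S(3,0) = 119.2002; S(3,1) = 68.0883; S(3,2) = 38.8926; S(3,3) = 22.2158
  k=4: S(4,0) = 157.7174; S(4,1) = 90.0896; S(4,2) = 51.4600; S(4,3) = 29.3944; S(4,4) = 16.7904
Terminal payoffs V(N, i) = max(K - S_T, 0):
  V(4,0) = 0.000000; V(4,1) = 0.000000; V(4,2) = 1.020000; V(4,3) = 23.085582; V(4,4) = 35.689642
Backward induction: V(k, i) = exp(-r*dt) * [p * V(k+1, i) + (1-p) * V(k+1, i+1)]; then take max(V_cont, immediate exercise) for American.
  V(3,0) = exp(-r*dt) * [p*0.000000 + (1-p)*0.000000] = 0.000000; exercise = 0.000000; V(3,0) = max -> 0.000000
  V(3,1) = exp(-r*dt) * [p*0.000000 + (1-p)*1.020000] = 0.557857; exercise = 0.000000; V(3,1) = max -> 0.557857
  V(3,2) = exp(-r*dt) * [p*1.020000 + (1-p)*23.085582] = 13.078175; exercise = 13.587369; V(3,2) = max -> 13.587369
  V(3,3) = exp(-r*dt) * [p*23.085582 + (1-p)*35.689642] = 29.754983; exercise = 30.264176; V(3,3) = max -> 30.264176
  V(2,0) = exp(-r*dt) * [p*0.000000 + (1-p)*0.557857] = 0.305102; exercise = 0.000000; V(2,0) = max -> 0.305102
  V(2,1) = exp(-r*dt) * [p*0.557857 + (1-p)*13.587369] = 7.678523; exercise = 1.020000; V(2,1) = max -> 7.678523
  V(2,2) = exp(-r*dt) * [p*13.587369 + (1-p)*30.264176] = 22.576388; exercise = 23.085582; V(2,2) = max -> 23.085582
  V(1,0) = exp(-r*dt) * [p*0.305102 + (1-p)*7.678523] = 4.334801; exercise = 0.000000; V(1,0) = max -> 4.334801
  V(1,1) = exp(-r*dt) * [p*7.678523 + (1-p)*23.085582] = 16.030425; exercise = 13.587369; V(1,1) = max -> 16.030425
  V(0,0) = exp(-r*dt) * [p*4.334801 + (1-p)*16.030425] = 10.689293; exercise = 1.020000; V(0,0) = max -> 10.689293


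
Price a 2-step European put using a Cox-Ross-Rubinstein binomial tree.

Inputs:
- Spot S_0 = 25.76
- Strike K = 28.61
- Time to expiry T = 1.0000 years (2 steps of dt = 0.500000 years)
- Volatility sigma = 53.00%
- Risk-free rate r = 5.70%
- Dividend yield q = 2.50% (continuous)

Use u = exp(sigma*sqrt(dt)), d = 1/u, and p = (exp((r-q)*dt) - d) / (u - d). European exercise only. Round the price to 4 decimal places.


Answer: Price = V(0,0) = 6.3908

Derivation:
dt = T/N = 0.500000
u = exp(sigma*sqrt(dt)) = 1.454652; d = 1/u = 0.687450
p = (exp((r-q)*dt) - d) / (u - d) = 0.428412
Discount per step: exp(-r*dt) = 0.971902
Stock lattice S(k, i) with i counting down-moves:
  k=0: S(0,0) = 25.7600
  k=1: S(1,0) = 37.4718; S(1,1) = 17.7087
  k=2: S(2,0) = 54.5085; S(2,1) = 25.7600; S(2,2) = 12.1738
Terminal payoffs V(N, i) = max(K - S_T, 0):
  V(2,0) = 0.000000; V(2,1) = 2.850000; V(2,2) = 16.436156
Backward induction: V(k, i) = exp(-r*dt) * [p * V(k+1, i) + (1-p) * V(k+1, i+1)].
  V(1,0) = exp(-r*dt) * [p*0.000000 + (1-p)*2.850000] = 1.583253
  V(1,1) = exp(-r*dt) * [p*2.850000 + (1-p)*16.436156] = 10.317401
  V(0,0) = exp(-r*dt) * [p*1.583253 + (1-p)*10.317401] = 6.390824


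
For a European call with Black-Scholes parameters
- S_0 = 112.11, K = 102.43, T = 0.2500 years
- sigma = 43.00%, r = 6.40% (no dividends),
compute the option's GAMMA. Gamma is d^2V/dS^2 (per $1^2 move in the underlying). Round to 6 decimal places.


Answer: Gamma = 0.013809

Derivation:
d1 = 0.6019227615; d2 = 0.3869227615
phi(d1) = 0.3328397824; exp(-qT) = 1.0000000000; exp(-rT) = 0.9841273201
Gamma = exp(-qT) * phi(d1) / (S * sigma * sqrt(T)) = 1.0000000000 * 0.3328397824 / (112.1100 * 0.4300 * 0.5000000000) = 0.013809


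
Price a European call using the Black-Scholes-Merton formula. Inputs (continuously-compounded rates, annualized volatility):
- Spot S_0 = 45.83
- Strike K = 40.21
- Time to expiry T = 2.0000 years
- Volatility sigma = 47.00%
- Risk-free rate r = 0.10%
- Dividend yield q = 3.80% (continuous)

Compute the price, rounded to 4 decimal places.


Answer: Price = 11.9649

Derivation:
d1 = (ln(S/K) + (r - q + 0.5*sigma^2) * T) / (sigma * sqrt(T)) = 0.41782966
d2 = d1 - sigma * sqrt(T) = -0.24685071
exp(-rT) = 0.99800200; exp(-qT) = 0.92681621
C = S_0 * exp(-qT) * N(d1) - K * exp(-rT) * N(d2)
N(d1) = 0.66196417; N(d2) = 0.40251188
C = 45.8300 * 0.92681621 * 0.66196417 - 40.2100 * 0.99800200 * 0.40251188 = 11.9649


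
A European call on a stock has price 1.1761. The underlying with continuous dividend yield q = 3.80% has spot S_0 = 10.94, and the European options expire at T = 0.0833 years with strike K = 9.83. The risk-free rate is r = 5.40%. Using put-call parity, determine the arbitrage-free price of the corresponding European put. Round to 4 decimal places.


Put-call parity: C - P = S_0 * exp(-qT) - K * exp(-rT).
S_0 * exp(-qT) = 10.9400 * 0.99683960 = 10.90542527
K * exp(-rT) = 9.8300 * 0.99551190 = 9.78588199
P = C - S*exp(-qT) + K*exp(-rT)
P = 1.1761 - 10.90542527 + 9.78588199 = 0.0566

Answer: Put price = 0.0566


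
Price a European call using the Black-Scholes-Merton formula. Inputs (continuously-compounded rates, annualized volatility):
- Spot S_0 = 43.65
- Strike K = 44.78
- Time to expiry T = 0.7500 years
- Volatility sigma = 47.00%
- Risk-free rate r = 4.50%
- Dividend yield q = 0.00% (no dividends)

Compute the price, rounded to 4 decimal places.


Answer: Price = 7.1901

Derivation:
d1 = (ln(S/K) + (r - q + 0.5*sigma^2) * T) / (sigma * sqrt(T)) = 0.22364135
d2 = d1 - sigma * sqrt(T) = -0.18339059
exp(-rT) = 0.96681318; exp(-qT) = 1.00000000
C = S_0 * exp(-qT) * N(d1) - K * exp(-rT) * N(d2)
N(d1) = 0.58848181; N(d2) = 0.42724578
C = 43.6500 * 1.00000000 * 0.58848181 - 44.7800 * 0.96681318 * 0.42724578 = 7.1901


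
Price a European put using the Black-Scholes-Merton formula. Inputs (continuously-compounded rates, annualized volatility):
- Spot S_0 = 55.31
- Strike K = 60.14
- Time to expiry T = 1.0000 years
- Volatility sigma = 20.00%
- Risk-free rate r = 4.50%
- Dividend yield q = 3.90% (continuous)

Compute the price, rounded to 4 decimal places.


Answer: Price = 6.8855

Derivation:
d1 = (ln(S/K) + (r - q + 0.5*sigma^2) * T) / (sigma * sqrt(T)) = -0.28860727
d2 = d1 - sigma * sqrt(T) = -0.48860727
exp(-rT) = 0.95599748; exp(-qT) = 0.96175071
P = K * exp(-rT) * N(-d2) - S_0 * exp(-qT) * N(-d1)
N(-d1) = 0.61355903; N(-d2) = 0.68744012
P = 60.1400 * 0.95599748 * 0.68744012 - 55.3100 * 0.96175071 * 0.61355903 = 6.8855


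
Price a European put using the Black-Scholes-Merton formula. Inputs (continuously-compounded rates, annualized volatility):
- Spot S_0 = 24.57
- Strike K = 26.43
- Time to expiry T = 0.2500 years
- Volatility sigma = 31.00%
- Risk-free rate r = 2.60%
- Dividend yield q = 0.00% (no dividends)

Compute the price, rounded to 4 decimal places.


d1 = (ln(S/K) + (r - q + 0.5*sigma^2) * T) / (sigma * sqrt(T)) = -0.35136156
d2 = d1 - sigma * sqrt(T) = -0.50636156
exp(-rT) = 0.99352108; exp(-qT) = 1.00000000
P = K * exp(-rT) * N(-d2) - S_0 * exp(-qT) * N(-d1)
N(-d1) = 0.63734144; N(-d2) = 0.69369857
P = 26.4300 * 0.99352108 * 0.69369857 - 24.5700 * 1.00000000 * 0.63734144 = 2.5562

Answer: Price = 2.5562


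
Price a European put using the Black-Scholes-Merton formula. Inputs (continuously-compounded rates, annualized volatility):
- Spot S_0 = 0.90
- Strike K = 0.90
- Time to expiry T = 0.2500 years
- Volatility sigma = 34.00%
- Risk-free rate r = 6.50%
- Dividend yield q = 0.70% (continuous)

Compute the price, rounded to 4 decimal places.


d1 = (ln(S/K) + (r - q + 0.5*sigma^2) * T) / (sigma * sqrt(T)) = 0.17029412
d2 = d1 - sigma * sqrt(T) = 0.00029412
exp(-rT) = 0.98388132; exp(-qT) = 0.99825153
P = K * exp(-rT) * N(-d2) - S_0 * exp(-qT) * N(-d1)
N(-d1) = 0.43238942; N(-d2) = 0.49988266
P = 0.9000 * 0.98388132 * 0.49988266 - 0.9000 * 0.99825153 * 0.43238942 = 0.0542

Answer: Price = 0.0542


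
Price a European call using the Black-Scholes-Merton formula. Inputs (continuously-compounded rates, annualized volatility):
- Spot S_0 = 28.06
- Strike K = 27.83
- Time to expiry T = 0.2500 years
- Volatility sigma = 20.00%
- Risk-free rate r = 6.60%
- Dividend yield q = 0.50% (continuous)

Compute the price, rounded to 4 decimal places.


Answer: Price = 1.4601

Derivation:
d1 = (ln(S/K) + (r - q + 0.5*sigma^2) * T) / (sigma * sqrt(T)) = 0.28480499
d2 = d1 - sigma * sqrt(T) = 0.18480499
exp(-rT) = 0.98363538; exp(-qT) = 0.99875078
C = S_0 * exp(-qT) * N(d1) - K * exp(-rT) * N(d2)
N(d1) = 0.61210323; N(d2) = 0.57330900
C = 28.0600 * 0.99875078 * 0.61210323 - 27.8300 * 0.98363538 * 0.57330900 = 1.4601


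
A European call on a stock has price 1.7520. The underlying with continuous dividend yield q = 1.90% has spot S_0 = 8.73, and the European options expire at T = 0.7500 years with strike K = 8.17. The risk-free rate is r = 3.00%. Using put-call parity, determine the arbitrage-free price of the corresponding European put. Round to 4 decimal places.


Answer: Put price = 1.1337

Derivation:
Put-call parity: C - P = S_0 * exp(-qT) - K * exp(-rT).
S_0 * exp(-qT) = 8.7300 * 0.98585105 = 8.60647967
K * exp(-rT) = 8.1700 * 0.97775124 = 7.98822761
P = C - S*exp(-qT) + K*exp(-rT)
P = 1.7520 - 8.60647967 + 7.98822761 = 1.1337


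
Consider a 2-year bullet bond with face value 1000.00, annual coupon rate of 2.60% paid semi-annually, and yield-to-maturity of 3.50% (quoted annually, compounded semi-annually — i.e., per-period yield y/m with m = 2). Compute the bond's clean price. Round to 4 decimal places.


Coupon per period c = face * coupon_rate / m = 13.000000
Periods per year m = 2; per-period yield y/m = 0.017500
Number of cashflows N = 4
Cashflows (t years, CF_t, discount factor 1/(1+y/m)^(m*t), PV):
  t = 0.5000: CF_t = 13.000000, DF = 0.982801, PV = 12.776413
  t = 1.0000: CF_t = 13.000000, DF = 0.965898, PV = 12.556671
  t = 1.5000: CF_t = 13.000000, DF = 0.949285, PV = 12.340709
  t = 2.0000: CF_t = 1013.000000, DF = 0.932959, PV = 945.086966
Price P = sum_t PV_t = 982.760759

Answer: Price = 982.7608


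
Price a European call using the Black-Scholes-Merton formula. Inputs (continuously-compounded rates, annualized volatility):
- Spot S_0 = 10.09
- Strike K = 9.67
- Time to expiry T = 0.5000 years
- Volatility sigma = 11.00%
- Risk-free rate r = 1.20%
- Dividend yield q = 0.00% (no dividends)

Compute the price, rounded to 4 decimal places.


d1 = (ln(S/K) + (r - q + 0.5*sigma^2) * T) / (sigma * sqrt(T)) = 0.66264294
d2 = d1 - sigma * sqrt(T) = 0.58486120
exp(-rT) = 0.99401796; exp(-qT) = 1.00000000
C = S_0 * exp(-qT) * N(d1) - K * exp(-rT) * N(d2)
N(d1) = 0.74622037; N(d2) = 0.72067947
C = 10.0900 * 1.00000000 * 0.74622037 - 9.6700 * 0.99401796 * 0.72067947 = 0.6021

Answer: Price = 0.6021


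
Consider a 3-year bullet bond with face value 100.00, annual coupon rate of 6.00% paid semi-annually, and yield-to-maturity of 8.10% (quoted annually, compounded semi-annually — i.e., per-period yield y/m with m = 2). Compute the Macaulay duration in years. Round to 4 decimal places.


Coupon per period c = face * coupon_rate / m = 3.000000
Periods per year m = 2; per-period yield y/m = 0.040500
Number of cashflows N = 6
Cashflows (t years, CF_t, discount factor 1/(1+y/m)^(m*t), PV):
  t = 0.5000: CF_t = 3.000000, DF = 0.961076, PV = 2.883229
  t = 1.0000: CF_t = 3.000000, DF = 0.923668, PV = 2.771004
  t = 1.5000: CF_t = 3.000000, DF = 0.887715, PV = 2.663146
  t = 2.0000: CF_t = 3.000000, DF = 0.853162, PV = 2.559487
  t = 2.5000: CF_t = 3.000000, DF = 0.819954, PV = 2.459863
  t = 3.0000: CF_t = 103.000000, DF = 0.788039, PV = 81.167976
Price P = sum_t PV_t = 94.504705
Macaulay numerator sum_t t * PV_t:
  t * PV_t at t = 0.5000: 1.441615
  t * PV_t at t = 1.0000: 2.771004
  t * PV_t at t = 1.5000: 3.994719
  t * PV_t at t = 2.0000: 5.118974
  t * PV_t at t = 2.5000: 6.149656
  t * PV_t at t = 3.0000: 243.503928
Macaulay duration D = (sum_t t * PV_t) / P = 262.979896 / 94.504705 = 2.782718

Answer: Macaulay duration = 2.7827 years


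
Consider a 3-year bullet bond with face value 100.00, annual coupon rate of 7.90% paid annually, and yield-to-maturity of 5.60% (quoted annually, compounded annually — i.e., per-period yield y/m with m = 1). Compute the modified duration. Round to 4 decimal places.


Answer: Modified duration = 2.6443

Derivation:
Coupon per period c = face * coupon_rate / m = 7.900000
Periods per year m = 1; per-period yield y/m = 0.056000
Number of cashflows N = 3
Cashflows (t years, CF_t, discount factor 1/(1+y/m)^(m*t), PV):
  t = 1.0000: CF_t = 7.900000, DF = 0.946970, PV = 7.481061
  t = 2.0000: CF_t = 7.900000, DF = 0.896752, PV = 7.084338
  t = 3.0000: CF_t = 107.900000, DF = 0.849197, PV = 91.628313
Price P = sum_t PV_t = 106.193711
First compute Macaulay numerator sum_t t * PV_t:
  t * PV_t at t = 1.0000: 7.481061
  t * PV_t at t = 2.0000: 14.168675
  t * PV_t at t = 3.0000: 274.884939
Macaulay duration D = 296.534675 / 106.193711 = 2.792394
Modified duration = D / (1 + y/m) = 2.792394 / (1 + 0.056000) = 2.644312


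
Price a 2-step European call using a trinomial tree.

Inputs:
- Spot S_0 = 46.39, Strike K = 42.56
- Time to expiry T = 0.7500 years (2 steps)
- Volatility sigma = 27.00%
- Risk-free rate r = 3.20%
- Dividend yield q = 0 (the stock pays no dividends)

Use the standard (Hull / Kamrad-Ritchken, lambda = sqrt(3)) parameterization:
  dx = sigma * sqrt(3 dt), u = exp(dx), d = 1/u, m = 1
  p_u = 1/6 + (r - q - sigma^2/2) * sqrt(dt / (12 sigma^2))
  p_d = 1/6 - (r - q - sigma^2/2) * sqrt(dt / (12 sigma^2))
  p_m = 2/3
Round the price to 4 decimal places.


Answer: Price = V(0,0) = 7.0041

Derivation:
dt = T/N = 0.375000; dx = sigma*sqrt(3*dt) = 0.286378
u = exp(dx) = 1.331596; d = 1/u = 0.750979
p_u = 0.163753, p_m = 0.666667, p_d = 0.169580
Discount per step: exp(-r*dt) = 0.988072
Stock lattice S(k, j) with j the centered position index:
  k=0: S(0,+0) = 46.3900
  k=1: S(1,-1) = 34.8379; S(1,+0) = 46.3900; S(1,+1) = 61.7727
  k=2: S(2,-2) = 26.1625; S(2,-1) = 34.8379; S(2,+0) = 46.3900; S(2,+1) = 61.7727; S(2,+2) = 82.2563
Terminal payoffs V(N, j) = max(S_T - K, 0):
  V(2,-2) = 0.000000; V(2,-1) = 0.000000; V(2,+0) = 3.830000; V(2,+1) = 19.212740; V(2,+2) = 39.696335
Backward induction: V(k, j) = exp(-r*dt) * [p_u * V(k+1, j+1) + p_m * V(k+1, j) + p_d * V(k+1, j-1)]
  V(1,-1) = exp(-r*dt) * [p_u*3.830000 + p_m*0.000000 + p_d*0.000000] = 0.619693
  V(1,+0) = exp(-r*dt) * [p_u*19.212740 + p_m*3.830000 + p_d*0.000000] = 5.631494
  V(1,+1) = exp(-r*dt) * [p_u*39.696335 + p_m*19.212740 + p_d*3.830000] = 19.720315
  V(0,+0) = exp(-r*dt) * [p_u*19.720315 + p_m*5.631494 + p_d*0.619693] = 7.004125


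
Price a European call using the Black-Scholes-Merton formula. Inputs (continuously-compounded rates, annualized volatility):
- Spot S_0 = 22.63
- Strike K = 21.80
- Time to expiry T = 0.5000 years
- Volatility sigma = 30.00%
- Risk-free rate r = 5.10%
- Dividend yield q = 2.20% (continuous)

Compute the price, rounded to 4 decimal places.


Answer: Price = 2.4631

Derivation:
d1 = (ln(S/K) + (r - q + 0.5*sigma^2) * T) / (sigma * sqrt(T)) = 0.35056700
d2 = d1 - sigma * sqrt(T) = 0.13843496
exp(-rT) = 0.97482238; exp(-qT) = 0.98906028
C = S_0 * exp(-qT) * N(d1) - K * exp(-rT) * N(d2)
N(d1) = 0.63704339; N(d2) = 0.55505167
C = 22.6300 * 0.98906028 * 0.63704339 - 21.8000 * 0.97482238 * 0.55505167 = 2.4631


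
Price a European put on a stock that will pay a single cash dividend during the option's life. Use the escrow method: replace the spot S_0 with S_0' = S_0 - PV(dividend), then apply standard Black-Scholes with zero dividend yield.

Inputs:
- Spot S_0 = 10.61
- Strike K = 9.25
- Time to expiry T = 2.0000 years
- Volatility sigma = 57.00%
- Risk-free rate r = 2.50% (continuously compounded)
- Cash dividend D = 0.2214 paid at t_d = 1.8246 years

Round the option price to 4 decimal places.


Answer: Price = 2.2661

Derivation:
PV(D) = D * exp(-r * t_d) = 0.2214 * 0.95540972 = 0.21152771
S_0' = S_0 - PV(D) = 10.6100 - 0.21152771 = 10.39847229
d1 = (ln(S_0'/K) + (r + sigma^2/2)*T) / (sigma*sqrt(T)) = 0.61026460
d2 = d1 - sigma*sqrt(T) = -0.19583713
exp(-rT) = 0.95122942
N(-d1) = 0.27084327; N(-d2) = 0.57763118
P = K * exp(-rT) * N(-d2) - S_0' * N(-d1) = 9.2500 * 0.95122942 * 0.57763118 - 10.39847229 * 0.27084327 = 2.2661


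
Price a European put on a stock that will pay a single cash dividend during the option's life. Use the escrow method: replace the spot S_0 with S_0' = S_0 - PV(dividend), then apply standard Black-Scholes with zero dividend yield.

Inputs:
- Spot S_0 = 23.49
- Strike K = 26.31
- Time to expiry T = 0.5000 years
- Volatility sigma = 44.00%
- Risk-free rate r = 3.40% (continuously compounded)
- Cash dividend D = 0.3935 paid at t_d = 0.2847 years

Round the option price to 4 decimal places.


Answer: Price = 4.6058

Derivation:
PV(D) = D * exp(-r * t_d) = 0.3935 * 0.99036690 = 0.38970937
S_0' = S_0 - PV(D) = 23.4900 - 0.38970937 = 23.10029063
d1 = (ln(S_0'/K) + (r + sigma^2/2)*T) / (sigma*sqrt(T)) = -0.20796620
d2 = d1 - sigma*sqrt(T) = -0.51909318
exp(-rT) = 0.98314368
N(-d1) = 0.58237232; N(-d2) = 0.69815212
P = K * exp(-rT) * N(-d2) - S_0' * N(-d1) = 26.3100 * 0.98314368 * 0.69815212 - 23.10029063 * 0.58237232 = 4.6058


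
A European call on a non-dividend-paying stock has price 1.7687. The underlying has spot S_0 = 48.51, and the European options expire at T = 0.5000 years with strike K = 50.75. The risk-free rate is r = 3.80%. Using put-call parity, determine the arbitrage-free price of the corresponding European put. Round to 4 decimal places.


Answer: Put price = 3.0536

Derivation:
Put-call parity: C - P = S_0 * exp(-qT) - K * exp(-rT).
S_0 * exp(-qT) = 48.5100 * 1.00000000 = 48.51000000
K * exp(-rT) = 50.7500 * 0.98117936 = 49.79485263
P = C - S*exp(-qT) + K*exp(-rT)
P = 1.7687 - 48.51000000 + 49.79485263 = 3.0536


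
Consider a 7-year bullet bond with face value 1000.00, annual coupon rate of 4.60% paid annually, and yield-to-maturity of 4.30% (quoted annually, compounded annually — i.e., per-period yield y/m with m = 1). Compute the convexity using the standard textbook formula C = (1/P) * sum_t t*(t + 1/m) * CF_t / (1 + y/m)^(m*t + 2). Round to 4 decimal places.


Answer: Convexity = 43.2154

Derivation:
Coupon per period c = face * coupon_rate / m = 46.000000
Periods per year m = 1; per-period yield y/m = 0.043000
Number of cashflows N = 7
Cashflows (t years, CF_t, discount factor 1/(1+y/m)^(m*t), PV):
  t = 1.0000: CF_t = 46.000000, DF = 0.958773, PV = 44.103547
  t = 2.0000: CF_t = 46.000000, DF = 0.919245, PV = 42.285280
  t = 3.0000: CF_t = 46.000000, DF = 0.881347, PV = 40.541975
  t = 4.0000: CF_t = 46.000000, DF = 0.845012, PV = 38.870542
  t = 5.0000: CF_t = 46.000000, DF = 0.810174, PV = 37.268017
  t = 6.0000: CF_t = 46.000000, DF = 0.776773, PV = 35.731560
  t = 7.0000: CF_t = 1046.000000, DF = 0.744749, PV = 779.007297
Price P = sum_t PV_t = 1017.808220
Convexity numerator sum_t t*(t + 1/m) * CF_t / (1+y/m)^(m*t + 2):
  t = 1.0000: term = 81.083951
  t = 2.0000: term = 233.223253
  t = 3.0000: term = 447.216209
  t = 4.0000: term = 714.631206
  t = 5.0000: term = 1027.753412
  t = 6.0000: term = 1379.534782
  t = 7.0000: term = 40101.529359
Convexity = (1/P) * sum = 43984.972172 / 1017.808220 = 43.215383


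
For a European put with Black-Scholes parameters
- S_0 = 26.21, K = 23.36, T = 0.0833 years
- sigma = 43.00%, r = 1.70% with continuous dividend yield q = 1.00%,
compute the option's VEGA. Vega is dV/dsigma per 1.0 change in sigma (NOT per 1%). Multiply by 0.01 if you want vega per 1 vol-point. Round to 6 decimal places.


d1 = 0.9943158436; d2 = 0.8702103643
phi(d1) = 0.2433461091; exp(-qT) = 0.9991673468; exp(-rT) = 0.9985849022
Vega = S * exp(-qT) * phi(d1) * sqrt(T) = 26.2100 * 0.9991673468 * 0.2433461091 * 0.2886173938 = 1.839298

Answer: Vega = 1.839298


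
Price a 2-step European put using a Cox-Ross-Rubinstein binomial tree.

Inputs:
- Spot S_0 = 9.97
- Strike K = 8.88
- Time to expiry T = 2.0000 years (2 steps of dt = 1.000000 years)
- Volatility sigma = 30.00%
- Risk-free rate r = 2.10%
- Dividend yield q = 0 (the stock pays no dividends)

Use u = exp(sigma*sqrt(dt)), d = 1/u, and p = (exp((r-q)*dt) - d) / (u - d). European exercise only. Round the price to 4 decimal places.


Answer: Price = V(0,0) = 0.9516

Derivation:
dt = T/N = 1.000000
u = exp(sigma*sqrt(dt)) = 1.349859; d = 1/u = 0.740818
p = (exp((r-q)*dt) - d) / (u - d) = 0.460403
Discount per step: exp(-r*dt) = 0.979219
Stock lattice S(k, i) with i counting down-moves:
  k=0: S(0,0) = 9.9700
  k=1: S(1,0) = 13.4581; S(1,1) = 7.3860
  k=2: S(2,0) = 18.1665; S(2,1) = 9.9700; S(2,2) = 5.4717
Terminal payoffs V(N, i) = max(K - S_T, 0):
  V(2,0) = 0.000000; V(2,1) = 0.000000; V(2,2) = 3.408348
Backward induction: V(k, i) = exp(-r*dt) * [p * V(k+1, i) + (1-p) * V(k+1, i+1)].
  V(1,0) = exp(-r*dt) * [p*0.000000 + (1-p)*0.000000] = 0.000000
  V(1,1) = exp(-r*dt) * [p*0.000000 + (1-p)*3.408348] = 1.800917
  V(0,0) = exp(-r*dt) * [p*0.000000 + (1-p)*1.800917] = 0.951576


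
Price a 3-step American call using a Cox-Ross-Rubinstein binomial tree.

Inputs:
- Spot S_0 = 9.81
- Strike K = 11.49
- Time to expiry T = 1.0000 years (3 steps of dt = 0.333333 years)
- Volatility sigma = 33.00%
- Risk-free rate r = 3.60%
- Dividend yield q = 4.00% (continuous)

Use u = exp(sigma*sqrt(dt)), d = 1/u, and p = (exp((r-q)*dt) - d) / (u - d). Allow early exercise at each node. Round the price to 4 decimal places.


dt = T/N = 0.333333
u = exp(sigma*sqrt(dt)) = 1.209885; d = 1/u = 0.826525
p = (exp((r-q)*dt) - d) / (u - d) = 0.449036
Discount per step: exp(-r*dt) = 0.988072
Stock lattice S(k, i) with i counting down-moves:
  k=0: S(0,0) = 9.8100
  k=1: S(1,0) = 11.8690; S(1,1) = 8.1082
  k=2: S(2,0) = 14.3601; S(2,1) = 9.8100; S(2,2) = 6.7016
  k=3: S(3,0) = 17.3741; S(3,1) = 11.8690; S(3,2) = 8.1082; S(3,3) = 5.5391
Terminal payoffs V(N, i) = max(S_T - K, 0):
  V(3,0) = 5.884073; V(3,1) = 0.378975; V(3,2) = 0.000000; V(3,3) = 0.000000
Backward induction: V(k, i) = exp(-r*dt) * [p * V(k+1, i) + (1-p) * V(k+1, i+1)]; then take max(V_cont, immediate exercise) for American.
  V(2,0) = exp(-r*dt) * [p*5.884073 + (1-p)*0.378975] = 2.816958; exercise = 2.870099; V(2,0) = max -> 2.870099
  V(2,1) = exp(-r*dt) * [p*0.378975 + (1-p)*0.000000] = 0.168144; exercise = 0.000000; V(2,1) = max -> 0.168144
  V(2,2) = exp(-r*dt) * [p*0.000000 + (1-p)*0.000000] = 0.000000; exercise = 0.000000; V(2,2) = max -> 0.000000
  V(1,0) = exp(-r*dt) * [p*2.870099 + (1-p)*0.168144] = 1.364942; exercise = 0.378975; V(1,0) = max -> 1.364942
  V(1,1) = exp(-r*dt) * [p*0.168144 + (1-p)*0.000000] = 0.074602; exercise = 0.000000; V(1,1) = max -> 0.074602
  V(0,0) = exp(-r*dt) * [p*1.364942 + (1-p)*0.074602] = 0.646211; exercise = 0.000000; V(0,0) = max -> 0.646211

Answer: Price = V(0,0) = 0.6462


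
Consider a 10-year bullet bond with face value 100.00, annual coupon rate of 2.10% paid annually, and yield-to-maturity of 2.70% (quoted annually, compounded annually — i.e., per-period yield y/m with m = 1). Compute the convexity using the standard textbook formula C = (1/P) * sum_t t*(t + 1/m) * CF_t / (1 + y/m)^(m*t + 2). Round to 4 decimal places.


Coupon per period c = face * coupon_rate / m = 2.100000
Periods per year m = 1; per-period yield y/m = 0.027000
Number of cashflows N = 10
Cashflows (t years, CF_t, discount factor 1/(1+y/m)^(m*t), PV):
  t = 1.0000: CF_t = 2.100000, DF = 0.973710, PV = 2.044791
  t = 2.0000: CF_t = 2.100000, DF = 0.948111, PV = 1.991033
  t = 3.0000: CF_t = 2.100000, DF = 0.923185, PV = 1.938688
  t = 4.0000: CF_t = 2.100000, DF = 0.898914, PV = 1.887720
  t = 5.0000: CF_t = 2.100000, DF = 0.875282, PV = 1.838091
  t = 6.0000: CF_t = 2.100000, DF = 0.852270, PV = 1.789768
  t = 7.0000: CF_t = 2.100000, DF = 0.829864, PV = 1.742714
  t = 8.0000: CF_t = 2.100000, DF = 0.808047, PV = 1.696898
  t = 9.0000: CF_t = 2.100000, DF = 0.786803, PV = 1.652286
  t = 10.0000: CF_t = 102.100000, DF = 0.766118, PV = 78.220629
Price P = sum_t PV_t = 94.802618
Convexity numerator sum_t t*(t + 1/m) * CF_t / (1+y/m)^(m*t + 2):
  t = 1.0000: term = 3.877376
  t = 2.0000: term = 11.326319
  t = 3.0000: term = 22.057095
  t = 4.0000: term = 35.795351
  t = 5.0000: term = 52.281428
  t = 6.0000: term = 71.269717
  t = 7.0000: term = 92.528033
  t = 8.0000: term = 115.837014
  t = 9.0000: term = 140.989550
  t = 10.0000: term = 8157.800945
Convexity = (1/P) * sum = 8703.762830 / 94.802618 = 91.809309

Answer: Convexity = 91.8093


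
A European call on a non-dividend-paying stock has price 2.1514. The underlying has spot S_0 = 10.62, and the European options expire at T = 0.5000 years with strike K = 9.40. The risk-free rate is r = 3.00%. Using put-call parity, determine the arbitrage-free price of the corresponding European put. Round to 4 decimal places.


Put-call parity: C - P = S_0 * exp(-qT) - K * exp(-rT).
S_0 * exp(-qT) = 10.6200 * 1.00000000 = 10.62000000
K * exp(-rT) = 9.4000 * 0.98511194 = 9.26005223
P = C - S*exp(-qT) + K*exp(-rT)
P = 2.1514 - 10.62000000 + 9.26005223 = 0.7915

Answer: Put price = 0.7915


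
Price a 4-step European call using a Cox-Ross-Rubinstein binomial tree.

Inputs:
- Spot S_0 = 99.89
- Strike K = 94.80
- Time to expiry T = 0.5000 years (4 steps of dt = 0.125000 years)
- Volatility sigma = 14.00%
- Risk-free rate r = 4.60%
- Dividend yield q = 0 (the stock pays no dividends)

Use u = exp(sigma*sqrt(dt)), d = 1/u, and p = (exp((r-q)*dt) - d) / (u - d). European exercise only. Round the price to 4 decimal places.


Answer: Price = V(0,0) = 8.6442

Derivation:
dt = T/N = 0.125000
u = exp(sigma*sqrt(dt)) = 1.050743; d = 1/u = 0.951708
p = (exp((r-q)*dt) - d) / (u - d) = 0.545855
Discount per step: exp(-r*dt) = 0.994266
Stock lattice S(k, i) with i counting down-moves:
  k=0: S(0,0) = 99.8900
  k=1: S(1,0) = 104.9587; S(1,1) = 95.0661
  k=2: S(2,0) = 110.2846; S(2,1) = 99.8900; S(2,2) = 90.4751
  k=3: S(3,0) = 115.8808; S(3,1) = 104.9587; S(3,2) = 95.0661; S(3,3) = 86.1058
  k=4: S(4,0) = 121.7609; S(4,1) = 110.2846; S(4,2) = 99.8900; S(4,3) = 90.4751; S(4,4) = 81.9476
Terminal payoffs V(N, i) = max(S_T - K, 0):
  V(4,0) = 26.960924; V(4,1) = 15.484626; V(4,2) = 5.090000; V(4,3) = 0.000000; V(4,4) = 0.000000
Backward induction: V(k, i) = exp(-r*dt) * [p * V(k+1, i) + (1-p) * V(k+1, i+1)].
  V(3,0) = exp(-r*dt) * [p*26.960924 + (1-p)*15.484626] = 21.624327
  V(3,1) = exp(-r*dt) * [p*15.484626 + (1-p)*5.090000] = 10.702248
  V(3,2) = exp(-r*dt) * [p*5.090000 + (1-p)*0.000000] = 2.762474
  V(3,3) = exp(-r*dt) * [p*0.000000 + (1-p)*0.000000] = 0.000000
  V(2,0) = exp(-r*dt) * [p*21.624327 + (1-p)*10.702248] = 16.568581
  V(2,1) = exp(-r*dt) * [p*10.702248 + (1-p)*2.762474] = 7.055756
  V(2,2) = exp(-r*dt) * [p*2.762474 + (1-p)*0.000000] = 1.499266
  V(1,0) = exp(-r*dt) * [p*16.568581 + (1-p)*7.055756] = 12.178157
  V(1,1) = exp(-r*dt) * [p*7.055756 + (1-p)*1.499266] = 4.506320
  V(0,0) = exp(-r*dt) * [p*12.178157 + (1-p)*4.506320] = 8.644187
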